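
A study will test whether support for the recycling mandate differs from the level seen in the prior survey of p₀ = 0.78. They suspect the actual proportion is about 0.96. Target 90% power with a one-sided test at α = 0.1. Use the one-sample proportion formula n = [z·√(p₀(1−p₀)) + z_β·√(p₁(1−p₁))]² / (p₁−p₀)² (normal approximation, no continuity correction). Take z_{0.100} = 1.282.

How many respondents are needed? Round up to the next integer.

n = [z_α·√(p₀q₀) + z_β·√(p₁q₁)]² / (p₁ − p₀)²
  = [1.282·√(0.78·0.22) + 1.282·√(0.96·0.04)]² / (0.18)²
  = [1.282·0.4142 + 1.282·0.1960]² / 0.0324
  = [0.7823]² / 0.0324
  = 18.89
Round up → n = 19.

n = 19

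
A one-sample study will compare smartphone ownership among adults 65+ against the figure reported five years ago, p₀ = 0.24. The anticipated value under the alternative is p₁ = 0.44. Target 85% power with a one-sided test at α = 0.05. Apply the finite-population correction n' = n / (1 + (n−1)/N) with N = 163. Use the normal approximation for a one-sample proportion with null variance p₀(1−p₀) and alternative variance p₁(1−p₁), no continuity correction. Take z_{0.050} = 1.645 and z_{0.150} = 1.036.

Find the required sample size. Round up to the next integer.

n = [z_α·√(p₀q₀) + z_β·√(p₁q₁)]² / (p₁ − p₀)²
  = [1.645·√(0.24·0.76) + 1.036·√(0.44·0.56)]² / (0.20)²
  = [1.645·0.4271 + 1.036·0.4964]² / 0.0400
  = [1.2168]² / 0.0400
  = 37.02
Finite-population correction (N = 163): 37.02 / (1 + (37.02 − 1)/163) = 30.32.
Round up → n = 31.

n = 31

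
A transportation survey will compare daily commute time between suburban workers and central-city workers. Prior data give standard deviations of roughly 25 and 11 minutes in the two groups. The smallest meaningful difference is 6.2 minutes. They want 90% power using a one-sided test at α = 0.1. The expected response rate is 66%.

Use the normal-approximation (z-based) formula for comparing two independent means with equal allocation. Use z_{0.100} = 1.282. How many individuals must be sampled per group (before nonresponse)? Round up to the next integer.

n = 194 per group

n = (z_α + z_β)² · (σ₁² + σ₂²) / δ²
  = (1.282 + 1.282)² · (25² + 11² = 746) / 6.2²
  = 6.5741 · 746 / 38.44
  = 127.58
Adjust for 66% response: 127.58 / 0.66 = 193.31.
Round up → n = 194 per group.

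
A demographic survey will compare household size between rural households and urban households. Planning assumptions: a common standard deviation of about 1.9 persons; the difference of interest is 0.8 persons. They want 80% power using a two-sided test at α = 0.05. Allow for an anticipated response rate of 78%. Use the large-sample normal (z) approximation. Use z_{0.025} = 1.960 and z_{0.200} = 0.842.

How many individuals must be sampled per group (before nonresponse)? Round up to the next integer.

n = (z_{α/2} + z_β)² · (σ₁² + σ₂²) / δ²
  = (1.960 + 0.842)² · (2·1.9² = 7.22) / 0.8²
  = 7.8512 · 7.22 / 0.64
  = 88.57
Adjust for 78% response: 88.57 / 0.78 = 113.55.
Round up → n = 114 per group.

n = 114 per group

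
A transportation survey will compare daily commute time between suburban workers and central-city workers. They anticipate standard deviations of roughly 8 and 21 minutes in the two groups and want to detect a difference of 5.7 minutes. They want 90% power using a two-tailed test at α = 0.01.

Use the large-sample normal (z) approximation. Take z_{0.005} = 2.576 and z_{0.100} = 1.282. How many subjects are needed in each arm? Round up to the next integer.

n = (z_{α/2} + z_β)² · (σ₁² + σ₂²) / δ²
  = (2.576 + 1.282)² · (8² + 21² = 505) / 5.7²
  = 14.8842 · 505 / 32.49
  = 231.35
Round up → n = 232 per group.

n = 232 per group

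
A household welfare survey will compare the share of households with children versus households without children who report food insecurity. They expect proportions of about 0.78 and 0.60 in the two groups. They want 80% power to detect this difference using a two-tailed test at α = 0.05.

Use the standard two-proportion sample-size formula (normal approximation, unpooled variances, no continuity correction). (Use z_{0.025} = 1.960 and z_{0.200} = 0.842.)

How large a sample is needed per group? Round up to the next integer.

n = 100 per group

n = (z_{α/2} + z_β)² · [p₁(1−p₁) + p₂(1−p₂)] / (p₁ − p₂)²
  = (1.960 + 0.842)² · (0.78·0.22 + 0.60·0.40) / (0.18)²
  = (2.802)² · (0.1716 + 0.2400) / 0.0324
  = 7.8512 · 0.4116 / 0.0324
  = 99.74
Round up → n = 100 per group.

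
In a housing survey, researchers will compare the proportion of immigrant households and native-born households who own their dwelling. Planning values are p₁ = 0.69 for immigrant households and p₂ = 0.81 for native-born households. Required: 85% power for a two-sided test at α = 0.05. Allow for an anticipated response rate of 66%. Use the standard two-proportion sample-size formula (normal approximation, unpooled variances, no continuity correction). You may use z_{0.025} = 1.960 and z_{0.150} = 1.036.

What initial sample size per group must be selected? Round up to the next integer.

n = 348 per group

n = (z_{α/2} + z_β)² · [p₁(1−p₁) + p₂(1−p₂)] / (p₁ − p₂)²
  = (1.960 + 1.036)² · (0.69·0.31 + 0.81·0.19) / (-0.12)²
  = (2.996)² · (0.2139 + 0.1539) / 0.0144
  = 8.9760 · 0.3678 / 0.0144
  = 229.26
Adjust for 66% response: 229.26 / 0.66 = 347.37.
Round up → n = 348 per group.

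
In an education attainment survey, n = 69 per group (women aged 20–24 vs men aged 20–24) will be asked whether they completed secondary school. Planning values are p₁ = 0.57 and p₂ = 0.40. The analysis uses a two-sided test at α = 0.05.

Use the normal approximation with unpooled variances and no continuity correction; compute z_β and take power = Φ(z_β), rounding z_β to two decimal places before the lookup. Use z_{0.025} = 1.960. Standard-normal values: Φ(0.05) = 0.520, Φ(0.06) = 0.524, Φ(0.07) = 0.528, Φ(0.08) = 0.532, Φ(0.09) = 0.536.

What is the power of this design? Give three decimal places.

z_β = |p₁−p₂|·√(n/[p₁q₁+p₂q₂]) − z_{α/2}
    = 0.17 · √(69/0.4851) − 1.960
    = 0.17 · 11.9264 − 1.960
    = 2.0275 − 1.960 = 0.0675 → 0.07
Power = Φ(0.07) = 0.528.

Power ≈ 0.528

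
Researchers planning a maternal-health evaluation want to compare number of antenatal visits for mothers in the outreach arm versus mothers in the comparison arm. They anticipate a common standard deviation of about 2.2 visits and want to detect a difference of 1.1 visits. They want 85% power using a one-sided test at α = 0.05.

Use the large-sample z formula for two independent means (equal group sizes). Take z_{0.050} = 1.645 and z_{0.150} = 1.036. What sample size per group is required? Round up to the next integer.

n = 58 per group

n = (z_α + z_β)² · (σ₁² + σ₂²) / δ²
  = (1.645 + 1.036)² · (2·2.2² = 9.68) / 1.1²
  = 7.1878 · 9.68 / 1.21
  = 57.50
Round up → n = 58 per group.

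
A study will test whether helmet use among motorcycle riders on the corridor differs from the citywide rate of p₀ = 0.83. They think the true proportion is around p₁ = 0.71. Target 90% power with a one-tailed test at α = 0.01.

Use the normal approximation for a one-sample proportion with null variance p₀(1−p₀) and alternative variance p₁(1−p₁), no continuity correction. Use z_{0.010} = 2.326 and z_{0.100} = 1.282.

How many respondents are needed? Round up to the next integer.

n = [z_α·√(p₀q₀) + z_β·√(p₁q₁)]² / (p₁ − p₀)²
  = [2.326·√(0.83·0.17) + 1.282·√(0.71·0.29)]² / (-0.12)²
  = [2.326·0.3756 + 1.282·0.4538]² / 0.0144
  = [1.4554]² / 0.0144
  = 147.11
Round up → n = 148.

n = 148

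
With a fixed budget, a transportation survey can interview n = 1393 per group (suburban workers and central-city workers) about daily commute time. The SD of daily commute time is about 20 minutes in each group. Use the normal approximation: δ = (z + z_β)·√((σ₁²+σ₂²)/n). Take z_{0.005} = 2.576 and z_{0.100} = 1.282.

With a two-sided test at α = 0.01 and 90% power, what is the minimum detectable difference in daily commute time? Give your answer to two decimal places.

δ = (z_{α/2} + z_β) · √((σ₁²+σ₂²)/n)
  = (2.576 + 1.282) · √(800/1393)
  = 3.858 · √0.5743
  = 3.858 · 0.7578
  = 2.9237

Minimum detectable difference ≈ 2.92 minutes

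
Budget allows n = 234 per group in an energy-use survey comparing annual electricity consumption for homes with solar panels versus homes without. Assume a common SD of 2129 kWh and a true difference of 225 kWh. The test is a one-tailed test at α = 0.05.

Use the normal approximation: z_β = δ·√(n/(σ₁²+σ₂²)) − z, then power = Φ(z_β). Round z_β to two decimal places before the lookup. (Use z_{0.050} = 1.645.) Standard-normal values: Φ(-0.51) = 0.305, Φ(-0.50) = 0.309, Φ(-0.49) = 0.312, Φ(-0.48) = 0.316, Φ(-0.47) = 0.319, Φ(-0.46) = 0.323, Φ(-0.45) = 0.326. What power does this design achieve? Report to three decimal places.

Power ≈ 0.309

z_β = δ·√(n/(σ₁²+σ₂²)) − z_α
    = 225 · √(234/9065282) − 1.645
    = 225 · 0.00508 − 1.645
    = 1.1431 − 1.645 = -0.5019 → -0.50
Power = Φ(-0.50) = 0.309.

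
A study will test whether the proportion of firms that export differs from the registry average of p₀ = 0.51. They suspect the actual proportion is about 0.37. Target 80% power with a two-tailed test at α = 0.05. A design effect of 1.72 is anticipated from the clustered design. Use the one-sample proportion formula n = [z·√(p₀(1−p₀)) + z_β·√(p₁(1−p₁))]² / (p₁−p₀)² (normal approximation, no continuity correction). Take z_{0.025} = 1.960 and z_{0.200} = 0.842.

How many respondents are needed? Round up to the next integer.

n = 169

n = [z_{α/2}·√(p₀q₀) + z_β·√(p₁q₁)]² / (p₁ − p₀)²
  = [1.960·√(0.51·0.49) + 0.842·√(0.37·0.63)]² / (-0.14)²
  = [1.960·0.4999 + 0.842·0.4828]² / 0.0196
  = [1.3863]² / 0.0196
  = 98.06
Design effect: 1.72 × 98.06 = 168.66.
Round up → n = 169.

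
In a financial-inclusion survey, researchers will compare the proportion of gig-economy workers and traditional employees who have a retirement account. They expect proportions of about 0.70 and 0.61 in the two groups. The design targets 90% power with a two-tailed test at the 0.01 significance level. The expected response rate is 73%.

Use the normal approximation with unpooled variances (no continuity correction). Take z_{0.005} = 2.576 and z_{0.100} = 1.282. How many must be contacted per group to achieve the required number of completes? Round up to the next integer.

n = 1128 per group

n = (z_{α/2} + z_β)² · [p₁(1−p₁) + p₂(1−p₂)] / (p₁ − p₂)²
  = (2.576 + 1.282)² · (0.70·0.30 + 0.61·0.39) / (0.09)²
  = (3.858)² · (0.2100 + 0.2379) / 0.0081
  = 14.8842 · 0.4479 / 0.0081
  = 823.04
Adjust for 73% response: 823.04 / 0.73 = 1127.45.
Round up → n = 1128 per group.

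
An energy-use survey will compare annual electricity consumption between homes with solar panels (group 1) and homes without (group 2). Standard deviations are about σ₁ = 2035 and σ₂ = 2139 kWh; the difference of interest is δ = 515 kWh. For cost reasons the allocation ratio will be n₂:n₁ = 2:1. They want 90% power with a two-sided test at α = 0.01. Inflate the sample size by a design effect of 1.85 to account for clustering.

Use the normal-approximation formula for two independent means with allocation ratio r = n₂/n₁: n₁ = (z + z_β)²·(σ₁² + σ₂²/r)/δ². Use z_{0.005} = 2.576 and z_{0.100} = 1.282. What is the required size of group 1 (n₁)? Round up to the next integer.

n₁ = (z_{α/2} + z_β)² · (σ₁² + σ₂²/r) / δ²
   = (2.576 + 1.282)² · (2035² + 2139²/2) / 515²
   = 14.8842 · (4141225 + 2287660.5) / 265225
   = 14.8842 · 6428885.5 / 265225
   = 360.78
Design effect: 1.85 × 360.78 = 667.45.
Round up → n₁ = 668; n₂ = r·n₁ = 2 × 668 = 1336.

n₁ = 668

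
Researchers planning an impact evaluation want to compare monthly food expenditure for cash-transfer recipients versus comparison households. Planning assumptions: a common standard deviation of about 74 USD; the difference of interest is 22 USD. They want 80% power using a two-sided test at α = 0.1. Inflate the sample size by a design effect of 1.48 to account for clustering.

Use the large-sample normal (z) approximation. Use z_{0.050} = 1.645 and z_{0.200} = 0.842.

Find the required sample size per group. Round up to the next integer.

n = 208 per group

n = (z_{α/2} + z_β)² · (σ₁² + σ₂²) / δ²
  = (1.645 + 0.842)² · (2·74² = 10952) / 22²
  = 6.1852 · 10952 / 484
  = 139.96
Design effect: 1.48 × 139.96 = 207.14.
Round up → n = 208 per group.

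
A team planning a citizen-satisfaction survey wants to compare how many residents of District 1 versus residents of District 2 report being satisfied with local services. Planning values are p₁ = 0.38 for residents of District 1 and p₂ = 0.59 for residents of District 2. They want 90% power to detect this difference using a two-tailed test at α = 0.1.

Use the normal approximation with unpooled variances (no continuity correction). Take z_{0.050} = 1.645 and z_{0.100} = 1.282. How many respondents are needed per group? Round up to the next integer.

n = (z_{α/2} + z_β)² · [p₁(1−p₁) + p₂(1−p₂)] / (p₁ − p₂)²
  = (1.645 + 1.282)² · (0.38·0.62 + 0.59·0.41) / (-0.21)²
  = (2.927)² · (0.2356 + 0.2419) / 0.0441
  = 8.5673 · 0.4775 / 0.0441
  = 92.76
Round up → n = 93 per group.

n = 93 per group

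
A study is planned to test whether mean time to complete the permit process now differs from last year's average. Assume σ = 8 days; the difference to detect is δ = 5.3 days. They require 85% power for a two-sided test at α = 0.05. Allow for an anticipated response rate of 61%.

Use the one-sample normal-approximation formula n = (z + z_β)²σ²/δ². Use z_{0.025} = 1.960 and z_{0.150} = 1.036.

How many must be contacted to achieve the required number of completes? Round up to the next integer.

n = (z_{α/2} + z_β)² · σ² / δ²
  = (1.960 + 1.036)² · 8² / 5.3²
  = 8.9760 · 64 / 28.09
  = 20.45
Adjust for 61% response: 20.45 / 0.61 = 33.53.
Round up → n = 34.

n = 34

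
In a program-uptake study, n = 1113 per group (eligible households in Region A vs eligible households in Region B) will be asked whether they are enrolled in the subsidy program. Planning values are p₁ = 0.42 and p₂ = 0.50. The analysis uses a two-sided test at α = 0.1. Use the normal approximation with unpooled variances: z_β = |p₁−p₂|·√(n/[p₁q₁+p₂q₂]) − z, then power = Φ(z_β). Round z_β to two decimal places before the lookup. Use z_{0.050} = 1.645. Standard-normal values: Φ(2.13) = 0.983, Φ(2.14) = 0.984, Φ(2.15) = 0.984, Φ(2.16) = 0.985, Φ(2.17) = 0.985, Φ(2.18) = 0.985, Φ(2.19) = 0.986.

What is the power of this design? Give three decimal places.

Power ≈ 0.984

z_β = |p₁−p₂|·√(n/[p₁q₁+p₂q₂]) − z_{α/2}
    = 0.08 · √(1113/0.4936) − 1.645
    = 0.08 · 47.4854 − 1.645
    = 3.7988 − 1.645 = 2.1538 → 2.15
Power = Φ(2.15) = 0.984.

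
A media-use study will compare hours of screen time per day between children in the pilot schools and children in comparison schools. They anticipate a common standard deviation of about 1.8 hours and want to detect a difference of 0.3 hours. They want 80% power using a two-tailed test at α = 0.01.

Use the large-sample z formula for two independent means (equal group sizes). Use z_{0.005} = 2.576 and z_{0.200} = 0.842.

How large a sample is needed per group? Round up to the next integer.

n = 842 per group

n = (z_{α/2} + z_β)² · (σ₁² + σ₂²) / δ²
  = (2.576 + 0.842)² · (2·1.8² = 6.48) / 0.3²
  = 11.6827 · 6.48 / 0.09
  = 841.16
Round up → n = 842 per group.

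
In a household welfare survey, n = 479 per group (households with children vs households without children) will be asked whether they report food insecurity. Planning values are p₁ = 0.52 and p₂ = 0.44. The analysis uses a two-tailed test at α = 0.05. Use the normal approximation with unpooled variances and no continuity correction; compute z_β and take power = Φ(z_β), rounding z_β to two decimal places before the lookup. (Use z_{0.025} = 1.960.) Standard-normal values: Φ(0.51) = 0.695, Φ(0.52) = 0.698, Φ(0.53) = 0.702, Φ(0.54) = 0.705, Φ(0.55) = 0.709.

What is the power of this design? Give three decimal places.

z_β = |p₁−p₂|·√(n/[p₁q₁+p₂q₂]) − z_{α/2}
    = 0.08 · √(479/0.4960) − 1.960
    = 0.08 · 31.0761 − 1.960
    = 2.4861 − 1.960 = 0.5261 → 0.53
Power = Φ(0.53) = 0.702.

Power ≈ 0.702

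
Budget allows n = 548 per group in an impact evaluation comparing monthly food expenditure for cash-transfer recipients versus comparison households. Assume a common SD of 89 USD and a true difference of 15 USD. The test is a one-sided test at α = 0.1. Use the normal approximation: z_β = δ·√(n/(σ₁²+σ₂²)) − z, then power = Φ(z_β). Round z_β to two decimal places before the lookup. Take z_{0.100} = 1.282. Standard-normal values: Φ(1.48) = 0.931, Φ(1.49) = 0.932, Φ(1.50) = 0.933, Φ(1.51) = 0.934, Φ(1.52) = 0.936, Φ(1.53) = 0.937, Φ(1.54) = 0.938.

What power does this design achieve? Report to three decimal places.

z_β = δ·√(n/(σ₁²+σ₂²)) − z_α
    = 15 · √(548/15842) − 1.282
    = 15 · 0.18599 − 1.282
    = 2.7898 − 1.282 = 1.5078 → 1.51
Power = Φ(1.51) = 0.934.

Power ≈ 0.934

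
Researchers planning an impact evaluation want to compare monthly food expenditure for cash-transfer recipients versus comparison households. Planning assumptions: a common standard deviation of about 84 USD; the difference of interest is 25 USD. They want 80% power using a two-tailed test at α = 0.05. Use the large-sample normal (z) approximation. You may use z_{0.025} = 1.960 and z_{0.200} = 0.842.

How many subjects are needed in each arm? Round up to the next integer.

n = (z_{α/2} + z_β)² · (σ₁² + σ₂²) / δ²
  = (1.960 + 0.842)² · (2·84² = 14112) / 25²
  = 7.8512 · 14112 / 625
  = 177.27
Round up → n = 178 per group.

n = 178 per group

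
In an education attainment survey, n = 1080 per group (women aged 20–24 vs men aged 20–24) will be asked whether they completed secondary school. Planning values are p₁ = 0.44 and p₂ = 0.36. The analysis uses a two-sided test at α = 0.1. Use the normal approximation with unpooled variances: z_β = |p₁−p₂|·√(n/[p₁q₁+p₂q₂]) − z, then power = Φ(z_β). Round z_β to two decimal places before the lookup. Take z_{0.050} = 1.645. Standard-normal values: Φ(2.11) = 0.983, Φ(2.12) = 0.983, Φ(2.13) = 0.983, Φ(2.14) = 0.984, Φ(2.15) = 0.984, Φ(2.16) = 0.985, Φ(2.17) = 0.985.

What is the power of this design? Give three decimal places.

Power ≈ 0.985

z_β = |p₁−p₂|·√(n/[p₁q₁+p₂q₂]) − z_{α/2}
    = 0.08 · √(1080/0.4768) − 1.645
    = 0.08 · 47.5931 − 1.645
    = 3.8074 − 1.645 = 2.1624 → 2.16
Power = Φ(2.16) = 0.985.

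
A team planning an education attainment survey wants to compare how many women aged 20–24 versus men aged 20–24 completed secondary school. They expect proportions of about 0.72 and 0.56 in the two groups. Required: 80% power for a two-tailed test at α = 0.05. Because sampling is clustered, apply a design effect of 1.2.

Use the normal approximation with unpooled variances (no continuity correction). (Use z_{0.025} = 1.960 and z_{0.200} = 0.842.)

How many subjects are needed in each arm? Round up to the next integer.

n = (z_{α/2} + z_β)² · [p₁(1−p₁) + p₂(1−p₂)] / (p₁ − p₂)²
  = (1.960 + 0.842)² · (0.72·0.28 + 0.56·0.44) / (0.16)²
  = (2.802)² · (0.2016 + 0.2464) / 0.0256
  = 7.8512 · 0.4480 / 0.0256
  = 137.40
Design effect: 1.2 × 137.40 = 164.88.
Round up → n = 165 per group.

n = 165 per group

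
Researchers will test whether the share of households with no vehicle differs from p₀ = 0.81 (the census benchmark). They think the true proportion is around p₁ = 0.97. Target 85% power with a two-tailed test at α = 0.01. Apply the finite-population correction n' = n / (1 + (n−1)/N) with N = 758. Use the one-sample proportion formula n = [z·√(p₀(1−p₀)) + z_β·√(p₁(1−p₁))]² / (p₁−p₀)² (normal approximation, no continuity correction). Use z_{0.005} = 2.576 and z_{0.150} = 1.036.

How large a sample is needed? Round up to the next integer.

n = [z_{α/2}·√(p₀q₀) + z_β·√(p₁q₁)]² / (p₁ − p₀)²
  = [2.576·√(0.81·0.19) + 1.036·√(0.97·0.03)]² / (0.16)²
  = [2.576·0.3923 + 1.036·0.1706]² / 0.0256
  = [1.1873]² / 0.0256
  = 55.07
Finite-population correction (N = 758): 55.07 / (1 + (55.07 − 1)/758) = 51.40.
Round up → n = 52.

n = 52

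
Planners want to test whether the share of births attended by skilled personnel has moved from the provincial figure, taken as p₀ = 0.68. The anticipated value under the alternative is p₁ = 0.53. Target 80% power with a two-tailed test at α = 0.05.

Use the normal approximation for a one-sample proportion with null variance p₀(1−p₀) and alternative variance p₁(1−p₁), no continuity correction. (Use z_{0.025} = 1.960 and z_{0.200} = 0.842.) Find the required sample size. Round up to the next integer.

n = 80

n = [z_{α/2}·√(p₀q₀) + z_β·√(p₁q₁)]² / (p₁ − p₀)²
  = [1.960·√(0.68·0.32) + 0.842·√(0.53·0.47)]² / (-0.15)²
  = [1.960·0.4665 + 0.842·0.4991]² / 0.0225
  = [1.3345]² / 0.0225
  = 79.15
Round up → n = 80.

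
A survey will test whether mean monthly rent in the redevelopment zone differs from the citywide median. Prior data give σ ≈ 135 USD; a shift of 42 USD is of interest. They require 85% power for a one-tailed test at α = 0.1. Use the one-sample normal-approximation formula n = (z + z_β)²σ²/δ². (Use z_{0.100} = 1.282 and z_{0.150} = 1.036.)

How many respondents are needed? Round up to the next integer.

n = 56

n = (z_α + z_β)² · σ² / δ²
  = (1.282 + 1.036)² · 135² / 42²
  = 5.3731 · 18225 / 1764
  = 55.51
Round up → n = 56.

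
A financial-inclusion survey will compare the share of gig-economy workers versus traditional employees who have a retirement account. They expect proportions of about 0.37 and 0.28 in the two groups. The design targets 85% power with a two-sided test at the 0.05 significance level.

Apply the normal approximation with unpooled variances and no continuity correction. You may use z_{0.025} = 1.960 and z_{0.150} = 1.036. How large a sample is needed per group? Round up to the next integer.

n = (z_{α/2} + z_β)² · [p₁(1−p₁) + p₂(1−p₂)] / (p₁ − p₂)²
  = (1.960 + 1.036)² · (0.37·0.63 + 0.28·0.72) / (0.09)²
  = (2.996)² · (0.2331 + 0.2016) / 0.0081
  = 8.9760 · 0.4347 / 0.0081
  = 481.71
Round up → n = 482 per group.

n = 482 per group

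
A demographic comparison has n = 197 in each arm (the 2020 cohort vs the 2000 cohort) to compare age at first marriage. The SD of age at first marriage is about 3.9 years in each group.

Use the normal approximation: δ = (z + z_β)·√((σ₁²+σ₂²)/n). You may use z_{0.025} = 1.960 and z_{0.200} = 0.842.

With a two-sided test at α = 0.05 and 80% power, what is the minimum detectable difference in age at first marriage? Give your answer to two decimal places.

Minimum detectable difference ≈ 1.10 years

δ = (z_{α/2} + z_β) · √((σ₁²+σ₂²)/n)
  = (1.960 + 0.842) · √(30.42/197)
  = 2.802 · √0.15442
  = 2.802 · 0.3930
  = 1.1011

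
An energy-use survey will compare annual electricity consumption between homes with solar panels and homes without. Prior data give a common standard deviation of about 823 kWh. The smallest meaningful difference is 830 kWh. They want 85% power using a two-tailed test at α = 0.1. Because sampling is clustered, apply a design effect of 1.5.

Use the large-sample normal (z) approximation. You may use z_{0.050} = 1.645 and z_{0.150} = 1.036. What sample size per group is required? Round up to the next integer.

n = (z_{α/2} + z_β)² · (σ₁² + σ₂²) / δ²
  = (1.645 + 1.036)² · (2·823² = 1354658) / 830²
  = 7.1878 · 1354658 / 688900
  = 14.13
Design effect: 1.5 × 14.13 = 21.20.
Round up → n = 22 per group.

n = 22 per group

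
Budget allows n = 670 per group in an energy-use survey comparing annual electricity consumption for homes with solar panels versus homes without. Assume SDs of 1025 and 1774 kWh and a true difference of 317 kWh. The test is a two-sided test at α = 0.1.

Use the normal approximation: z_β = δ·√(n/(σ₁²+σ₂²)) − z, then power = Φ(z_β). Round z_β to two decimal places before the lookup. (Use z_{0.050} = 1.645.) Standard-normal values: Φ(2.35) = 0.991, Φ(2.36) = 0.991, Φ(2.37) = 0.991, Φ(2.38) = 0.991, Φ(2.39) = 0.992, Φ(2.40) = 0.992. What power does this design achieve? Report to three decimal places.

Power ≈ 0.991

z_β = δ·√(n/(σ₁²+σ₂²)) − z_{α/2}
    = 317 · √(670/4197701) − 1.645
    = 317 · 0.01263 − 1.645
    = 4.0049 − 1.645 = 2.3599 → 2.36
Power = Φ(2.36) = 0.991.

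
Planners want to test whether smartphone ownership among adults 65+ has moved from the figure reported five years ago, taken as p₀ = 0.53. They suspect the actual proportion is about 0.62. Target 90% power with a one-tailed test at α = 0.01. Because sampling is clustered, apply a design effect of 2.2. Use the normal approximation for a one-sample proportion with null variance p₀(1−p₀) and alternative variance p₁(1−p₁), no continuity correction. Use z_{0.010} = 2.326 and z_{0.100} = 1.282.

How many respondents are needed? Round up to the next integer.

n = [z_α·√(p₀q₀) + z_β·√(p₁q₁)]² / (p₁ − p₀)²
  = [2.326·√(0.53·0.47) + 1.282·√(0.62·0.38)]² / (0.09)²
  = [2.326·0.4991 + 1.282·0.4854]² / 0.0081
  = [1.7832]² / 0.0081
  = 392.56
Design effect: 2.2 × 392.56 = 863.62.
Round up → n = 864.

n = 864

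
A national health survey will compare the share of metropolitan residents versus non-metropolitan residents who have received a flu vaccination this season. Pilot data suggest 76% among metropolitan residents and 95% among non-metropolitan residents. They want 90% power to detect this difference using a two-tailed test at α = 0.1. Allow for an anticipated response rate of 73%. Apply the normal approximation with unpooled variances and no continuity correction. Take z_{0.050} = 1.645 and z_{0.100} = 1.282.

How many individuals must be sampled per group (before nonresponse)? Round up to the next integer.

n = 75 per group

n = (z_{α/2} + z_β)² · [p₁(1−p₁) + p₂(1−p₂)] / (p₁ − p₂)²
  = (1.645 + 1.282)² · (0.76·0.24 + 0.95·0.05) / (-0.19)²
  = (2.927)² · (0.1824 + 0.0475) / 0.0361
  = 8.5673 · 0.2299 / 0.0361
  = 54.56
Adjust for 73% response: 54.56 / 0.73 = 74.74.
Round up → n = 75 per group.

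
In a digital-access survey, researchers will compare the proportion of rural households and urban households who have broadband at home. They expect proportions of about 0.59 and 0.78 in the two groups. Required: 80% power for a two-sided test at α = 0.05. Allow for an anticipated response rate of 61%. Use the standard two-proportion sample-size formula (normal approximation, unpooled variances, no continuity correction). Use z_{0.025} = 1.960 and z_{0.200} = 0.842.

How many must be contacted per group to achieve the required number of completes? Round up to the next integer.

n = (z_{α/2} + z_β)² · [p₁(1−p₁) + p₂(1−p₂)] / (p₁ − p₂)²
  = (1.960 + 0.842)² · (0.59·0.41 + 0.78·0.22) / (-0.19)²
  = (2.802)² · (0.2419 + 0.1716) / 0.0361
  = 7.8512 · 0.4135 / 0.0361
  = 89.93
Adjust for 61% response: 89.93 / 0.61 = 147.43.
Round up → n = 148 per group.

n = 148 per group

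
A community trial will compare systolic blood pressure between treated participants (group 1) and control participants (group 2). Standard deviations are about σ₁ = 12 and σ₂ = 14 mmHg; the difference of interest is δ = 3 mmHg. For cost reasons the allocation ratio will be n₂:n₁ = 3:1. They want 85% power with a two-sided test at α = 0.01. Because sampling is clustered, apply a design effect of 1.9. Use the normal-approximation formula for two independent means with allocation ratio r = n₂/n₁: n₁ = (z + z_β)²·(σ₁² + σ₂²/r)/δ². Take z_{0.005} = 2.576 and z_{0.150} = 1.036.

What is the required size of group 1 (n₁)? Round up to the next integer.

n₁ = 577

n₁ = (z_{α/2} + z_β)² · (σ₁² + σ₂²/r) / δ²
   = (2.576 + 1.036)² · (12² + 14²/3) / 3²
   = 13.0465 · (144 + 65.3333) / 9
   = 13.0465 · 209.3333 / 9
   = 303.45
Design effect: 1.9 × 303.45 = 576.56.
Round up → n₁ = 577; n₂ = r·n₁ = 3 × 577 = 1731.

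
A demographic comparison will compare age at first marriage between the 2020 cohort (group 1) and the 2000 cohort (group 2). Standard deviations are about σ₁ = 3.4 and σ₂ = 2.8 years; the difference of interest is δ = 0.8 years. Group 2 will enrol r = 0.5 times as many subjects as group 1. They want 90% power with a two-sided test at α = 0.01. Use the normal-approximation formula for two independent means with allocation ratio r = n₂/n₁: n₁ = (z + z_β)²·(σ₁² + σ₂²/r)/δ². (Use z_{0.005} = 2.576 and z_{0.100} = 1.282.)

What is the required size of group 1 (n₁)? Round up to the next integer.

n₁ = 634

n₁ = (z_{α/2} + z_β)² · (σ₁² + σ₂²/r) / δ²
   = (2.576 + 1.282)² · (3.4² + 2.8²/0.5) / 0.8²
   = 14.8842 · (11.56 + 15.68) / 0.64
   = 14.8842 · 27.24 / 0.64
   = 633.51
Round up → n₁ = 634; n₂ = r·n₁ = 0.5 × 634 = 317.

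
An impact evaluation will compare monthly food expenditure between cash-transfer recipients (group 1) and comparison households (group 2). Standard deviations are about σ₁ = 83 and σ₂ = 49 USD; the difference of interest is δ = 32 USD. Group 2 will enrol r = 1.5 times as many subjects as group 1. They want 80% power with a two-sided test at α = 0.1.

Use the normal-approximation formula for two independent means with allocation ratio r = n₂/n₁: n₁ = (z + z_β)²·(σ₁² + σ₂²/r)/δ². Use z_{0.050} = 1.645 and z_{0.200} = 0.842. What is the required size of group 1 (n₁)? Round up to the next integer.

n₁ = 52

n₁ = (z_{α/2} + z_β)² · (σ₁² + σ₂²/r) / δ²
   = (1.645 + 0.842)² · (83² + 49²/1.5) / 32²
   = 6.1852 · (6889 + 1600.7) / 1024
   = 6.1852 · 8489.7 / 1024
   = 51.28
Round up → n₁ = 52; n₂ = r·n₁ = 1.5 × 52 = 78.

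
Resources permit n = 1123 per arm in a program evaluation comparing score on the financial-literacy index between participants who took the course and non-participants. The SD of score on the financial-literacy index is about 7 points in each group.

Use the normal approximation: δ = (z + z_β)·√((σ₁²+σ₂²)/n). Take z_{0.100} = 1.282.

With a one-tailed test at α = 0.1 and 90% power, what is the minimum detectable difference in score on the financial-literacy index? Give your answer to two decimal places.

Minimum detectable difference ≈ 0.76 points

δ = (z_α + z_β) · √((σ₁²+σ₂²)/n)
  = (1.282 + 1.282) · √(98/1123)
  = 2.564 · √0.08727
  = 2.564 · 0.2954
  = 0.7574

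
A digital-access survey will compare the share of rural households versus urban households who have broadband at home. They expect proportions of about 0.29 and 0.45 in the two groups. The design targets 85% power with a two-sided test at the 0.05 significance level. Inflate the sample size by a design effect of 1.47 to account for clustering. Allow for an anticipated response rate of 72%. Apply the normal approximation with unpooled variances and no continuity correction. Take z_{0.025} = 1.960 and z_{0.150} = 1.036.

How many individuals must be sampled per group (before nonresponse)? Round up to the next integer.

n = (z_{α/2} + z_β)² · [p₁(1−p₁) + p₂(1−p₂)] / (p₁ − p₂)²
  = (1.960 + 1.036)² · (0.29·0.71 + 0.45·0.55) / (-0.16)²
  = (2.996)² · (0.2059 + 0.2475) / 0.0256
  = 8.9760 · 0.4534 / 0.0256
  = 158.97
Design effect: 1.47 × 158.97 = 233.69.
Adjust for 72% response: 233.69 / 0.72 = 324.57.
Round up → n = 325 per group.

n = 325 per group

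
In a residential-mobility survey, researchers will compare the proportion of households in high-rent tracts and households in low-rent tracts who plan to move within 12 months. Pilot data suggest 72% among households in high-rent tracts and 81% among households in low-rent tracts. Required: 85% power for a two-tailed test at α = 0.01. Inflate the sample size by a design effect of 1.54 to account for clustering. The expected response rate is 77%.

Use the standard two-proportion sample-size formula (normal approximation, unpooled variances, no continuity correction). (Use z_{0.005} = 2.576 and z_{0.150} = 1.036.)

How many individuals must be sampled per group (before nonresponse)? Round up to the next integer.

n = 1146 per group

n = (z_{α/2} + z_β)² · [p₁(1−p₁) + p₂(1−p₂)] / (p₁ − p₂)²
  = (2.576 + 1.036)² · (0.72·0.28 + 0.81·0.19) / (-0.09)²
  = (3.612)² · (0.2016 + 0.1539) / 0.0081
  = 13.0465 · 0.3555 / 0.0081
  = 572.60
Design effect: 1.54 × 572.60 = 881.80.
Adjust for 77% response: 881.80 / 0.77 = 1145.20.
Round up → n = 1146 per group.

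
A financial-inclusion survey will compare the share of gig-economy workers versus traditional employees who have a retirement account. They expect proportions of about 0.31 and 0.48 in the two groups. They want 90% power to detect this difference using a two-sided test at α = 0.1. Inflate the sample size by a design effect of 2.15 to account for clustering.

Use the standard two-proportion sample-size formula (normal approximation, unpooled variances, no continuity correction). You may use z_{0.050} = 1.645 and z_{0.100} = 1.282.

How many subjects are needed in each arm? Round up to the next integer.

n = (z_{α/2} + z_β)² · [p₁(1−p₁) + p₂(1−p₂)] / (p₁ − p₂)²
  = (1.645 + 1.282)² · (0.31·0.69 + 0.48·0.52) / (-0.17)²
  = (2.927)² · (0.2139 + 0.2496) / 0.0289
  = 8.5673 · 0.4635 / 0.0289
  = 137.40
Design effect: 2.15 × 137.40 = 295.42.
Round up → n = 296 per group.

n = 296 per group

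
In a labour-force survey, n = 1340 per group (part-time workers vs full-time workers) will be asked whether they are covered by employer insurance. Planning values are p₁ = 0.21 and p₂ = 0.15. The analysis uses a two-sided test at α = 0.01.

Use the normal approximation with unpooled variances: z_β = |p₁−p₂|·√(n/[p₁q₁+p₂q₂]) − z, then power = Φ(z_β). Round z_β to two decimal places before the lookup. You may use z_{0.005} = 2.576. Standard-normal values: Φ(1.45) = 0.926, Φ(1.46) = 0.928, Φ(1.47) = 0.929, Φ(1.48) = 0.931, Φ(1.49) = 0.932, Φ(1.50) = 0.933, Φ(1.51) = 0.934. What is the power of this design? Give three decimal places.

z_β = |p₁−p₂|·√(n/[p₁q₁+p₂q₂]) − z_{α/2}
    = 0.06 · √(1340/0.2934) − 2.576
    = 0.06 · 67.5806 − 2.576
    = 4.0548 − 2.576 = 1.4788 → 1.48
Power = Φ(1.48) = 0.931.

Power ≈ 0.931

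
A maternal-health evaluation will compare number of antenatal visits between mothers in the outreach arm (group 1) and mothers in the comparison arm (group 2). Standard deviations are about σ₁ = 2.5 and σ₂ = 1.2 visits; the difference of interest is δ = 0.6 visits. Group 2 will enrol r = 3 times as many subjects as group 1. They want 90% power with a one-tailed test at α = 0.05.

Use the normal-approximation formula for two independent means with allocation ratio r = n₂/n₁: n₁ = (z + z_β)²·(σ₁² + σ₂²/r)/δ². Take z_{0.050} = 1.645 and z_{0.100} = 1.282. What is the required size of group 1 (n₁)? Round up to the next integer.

n₁ = 161

n₁ = (z_α + z_β)² · (σ₁² + σ₂²/r) / δ²
   = (1.645 + 1.282)² · (2.5² + 1.2²/3) / 0.6²
   = 8.5673 · (6.25 + 0.48) / 0.36
   = 8.5673 · 6.73 / 0.36
   = 160.16
Round up → n₁ = 161; n₂ = r·n₁ = 3 × 161 = 483.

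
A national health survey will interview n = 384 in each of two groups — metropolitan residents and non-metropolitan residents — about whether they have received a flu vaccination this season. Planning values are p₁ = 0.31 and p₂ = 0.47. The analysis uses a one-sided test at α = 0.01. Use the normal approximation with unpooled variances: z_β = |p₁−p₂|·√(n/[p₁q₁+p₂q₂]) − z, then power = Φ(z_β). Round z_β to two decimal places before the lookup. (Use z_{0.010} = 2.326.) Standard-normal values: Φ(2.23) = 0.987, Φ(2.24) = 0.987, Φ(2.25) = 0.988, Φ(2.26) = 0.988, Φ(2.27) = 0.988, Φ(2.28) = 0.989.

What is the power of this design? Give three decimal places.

z_β = |p₁−p₂|·√(n/[p₁q₁+p₂q₂]) − z_α
    = 0.16 · √(384/0.4630) − 2.326
    = 0.16 · 28.7988 − 2.326
    = 4.6078 − 2.326 = 2.2818 → 2.28
Power = Φ(2.28) = 0.989.

Power ≈ 0.989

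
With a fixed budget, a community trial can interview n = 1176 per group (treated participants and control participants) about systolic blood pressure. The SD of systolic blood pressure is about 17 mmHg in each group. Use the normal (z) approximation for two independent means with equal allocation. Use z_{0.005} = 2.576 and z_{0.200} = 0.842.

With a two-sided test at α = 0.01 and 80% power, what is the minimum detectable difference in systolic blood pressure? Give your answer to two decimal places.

Minimum detectable difference ≈ 2.40 mmHg

δ = (z_{α/2} + z_β) · √((σ₁²+σ₂²)/n)
  = (2.576 + 0.842) · √(578/1176)
  = 3.418 · √0.4915
  = 3.418 · 0.7011
  = 2.3963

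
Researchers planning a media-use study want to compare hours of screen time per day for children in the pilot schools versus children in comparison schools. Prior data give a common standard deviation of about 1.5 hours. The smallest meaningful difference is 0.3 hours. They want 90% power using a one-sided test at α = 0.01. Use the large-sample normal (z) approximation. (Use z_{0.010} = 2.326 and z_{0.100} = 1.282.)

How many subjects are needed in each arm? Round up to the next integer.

n = 651 per group

n = (z_α + z_β)² · (σ₁² + σ₂²) / δ²
  = (2.326 + 1.282)² · (2·1.5² = 4.5) / 0.3²
  = 13.0177 · 4.5 / 0.09
  = 650.88
Round up → n = 651 per group.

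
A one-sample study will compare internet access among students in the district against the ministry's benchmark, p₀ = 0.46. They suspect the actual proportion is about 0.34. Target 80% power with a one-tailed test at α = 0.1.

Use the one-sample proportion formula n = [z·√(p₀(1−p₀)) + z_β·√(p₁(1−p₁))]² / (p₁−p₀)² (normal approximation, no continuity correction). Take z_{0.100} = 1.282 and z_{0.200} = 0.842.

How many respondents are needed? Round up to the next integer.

n = [z_α·√(p₀q₀) + z_β·√(p₁q₁)]² / (p₁ − p₀)²
  = [1.282·√(0.46·0.54) + 0.842·√(0.34·0.66)]² / (-0.12)²
  = [1.282·0.4984 + 0.842·0.4737]² / 0.0144
  = [1.0378]² / 0.0144
  = 74.79
Round up → n = 75.

n = 75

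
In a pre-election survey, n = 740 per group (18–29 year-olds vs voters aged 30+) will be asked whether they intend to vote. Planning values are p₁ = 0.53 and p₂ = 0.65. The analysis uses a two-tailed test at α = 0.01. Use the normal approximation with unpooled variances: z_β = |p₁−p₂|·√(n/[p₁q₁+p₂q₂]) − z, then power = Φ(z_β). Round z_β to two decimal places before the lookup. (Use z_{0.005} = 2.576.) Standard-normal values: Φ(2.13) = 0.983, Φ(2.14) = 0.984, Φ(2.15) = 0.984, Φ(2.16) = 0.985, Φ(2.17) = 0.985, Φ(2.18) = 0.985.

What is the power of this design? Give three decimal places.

Power ≈ 0.984

z_β = |p₁−p₂|·√(n/[p₁q₁+p₂q₂]) − z_{α/2}
    = 0.12 · √(740/0.4766) − 2.576
    = 0.12 · 39.4039 − 2.576
    = 4.7285 − 2.576 = 2.1525 → 2.15
Power = Φ(2.15) = 0.984.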